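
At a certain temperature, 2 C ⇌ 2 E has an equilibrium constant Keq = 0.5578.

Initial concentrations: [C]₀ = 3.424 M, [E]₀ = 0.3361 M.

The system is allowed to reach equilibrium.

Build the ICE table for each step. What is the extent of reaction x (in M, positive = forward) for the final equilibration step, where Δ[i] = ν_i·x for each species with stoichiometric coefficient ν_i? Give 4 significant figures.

x = 0.6358 M

Q₀ = 0.009635 vs Keq = 0.5578 ⇒ Q<K, forward
Step 1:
                  C         E
  Initial     3.424    0.3361
  Change     -1.272     1.272
  Equil       2.152     1.608
  solve Keq expr → x = 0.6358; check Q = 0.5578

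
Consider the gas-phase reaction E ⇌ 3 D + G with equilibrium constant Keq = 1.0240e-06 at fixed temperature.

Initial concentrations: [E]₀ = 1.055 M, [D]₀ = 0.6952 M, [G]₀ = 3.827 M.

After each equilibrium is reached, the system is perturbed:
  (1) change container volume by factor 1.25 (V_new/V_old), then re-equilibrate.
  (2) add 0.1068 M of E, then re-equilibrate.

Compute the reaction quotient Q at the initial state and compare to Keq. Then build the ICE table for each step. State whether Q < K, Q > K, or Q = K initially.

Q₀ = 1.219; Q > K (proceeds reverse)

Q₀ = 1.219 vs Keq = 1.0240e-06 ⇒ Q>K, reverse
Step 1:
                  E         D         G
  init        1.055    0.6952     3.827
  Δ          0.2293    -0.688   -0.2293
  eq          1.284   0.00715     3.598
  solve Keq expr → x = -0.2293; check Q = 1.0240e-06
Then change container volume by factor 1.25 (V_new/V_old).
Step 2:
                  E         D         G
  init        1.027   0.00572     2.878
  Δ       -4.7618e-04  0.001429 4.7618e-04
  eq          1.027  0.007149     2.879
  solve Keq expr → x = 4.7618e-04; check Q = 1.0240e-06
Then add 0.1068 M of E.
Step 3:
                  E         D         G
  init        1.134  0.007149     2.879
  Δ       -7.9812e-05 2.3944e-04 7.9812e-05
  eq          1.134  0.007388     2.879
  solve Keq expr → x = 7.9812e-05; check Q = 1.0240e-06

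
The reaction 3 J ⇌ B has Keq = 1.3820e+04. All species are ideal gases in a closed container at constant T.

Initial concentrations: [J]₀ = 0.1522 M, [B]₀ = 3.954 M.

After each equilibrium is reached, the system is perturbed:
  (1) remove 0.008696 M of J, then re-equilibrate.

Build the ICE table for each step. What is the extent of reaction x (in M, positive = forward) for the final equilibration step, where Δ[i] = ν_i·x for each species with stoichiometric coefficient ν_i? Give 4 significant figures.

x = -0.002893 M

Q₀ = 1121 vs Keq = 1.3820e+04 ⇒ Q<K, forward
Step 1:
                   J          B
  Initial     0.1522      3.954
  Change    -0.08615    0.02872
  Equil      0.06605      3.983
  solve Keq expr → x = 0.02872; check Q = 1.3820e+04
Then remove 0.008696 M of J.
Step 2:
                   J          B
  Initial    0.05736      3.983
  Change     0.00868  -0.002893
  Equil      0.06604       3.98
  solve Keq expr → x = -0.002893; check Q = 1.3820e+04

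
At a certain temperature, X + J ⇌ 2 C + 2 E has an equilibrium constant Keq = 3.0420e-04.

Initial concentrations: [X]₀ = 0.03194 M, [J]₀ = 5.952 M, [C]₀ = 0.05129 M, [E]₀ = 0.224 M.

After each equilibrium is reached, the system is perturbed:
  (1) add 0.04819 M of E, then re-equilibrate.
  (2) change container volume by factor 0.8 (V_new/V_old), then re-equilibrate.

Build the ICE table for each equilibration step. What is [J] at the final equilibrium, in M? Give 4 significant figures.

[J]_eq = 7.454 M

Q₀ = 6.9433e-04 vs Keq = 3.0420e-04 ⇒ Q>K, reverse
Step 1:
                   X          J          C          E
  I          0.03194      5.952    0.05129      0.224
  C         0.006061   0.006061   -0.01212   -0.01212
  E            0.038      5.958    0.03917     0.2119
  solve Keq expr → x = -0.006061; check Q = 3.0420e-04
Then add 0.04819 M of E.
Step 2:
                   X          J          C          E
  I            0.038      5.958    0.03917     0.2601
  C         0.002713   0.002713  -0.005427  -0.005427
  E          0.04071      5.961    0.03374     0.2546
  solve Keq expr → x = -0.002713; check Q = 3.0420e-04
Then change container volume by factor 0.8 (V_new/V_old).
Step 3:
                   X          J          C          E
  I          0.05089      7.451    0.04218     0.3183
  C         0.003305   0.003305  -0.006611  -0.006611
  E           0.0542      7.454    0.03557     0.3117
  solve Keq expr → x = -0.003305; check Q = 3.0420e-04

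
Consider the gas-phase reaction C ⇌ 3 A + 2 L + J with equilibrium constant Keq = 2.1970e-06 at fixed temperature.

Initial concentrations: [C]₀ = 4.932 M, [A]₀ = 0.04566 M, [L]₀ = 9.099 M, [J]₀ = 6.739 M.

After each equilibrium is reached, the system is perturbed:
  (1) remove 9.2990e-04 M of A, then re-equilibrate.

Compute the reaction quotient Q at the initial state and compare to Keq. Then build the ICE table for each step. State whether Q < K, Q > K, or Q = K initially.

Q₀ = 0.01077; Q > K (proceeds reverse)

Q₀ = 0.01077 vs Keq = 2.1970e-06 ⇒ Q>K, reverse
Step 1:
                  C         A         L         J
  I           4.932   0.04566     9.099     6.739
  C         0.01432  -0.04296  -0.02864  -0.01432
  E           4.946  0.002698      9.07     6.725
  solve Keq expr → x = -0.01432; check Q = 2.1970e-06
Then remove 9.2990e-04 M of A.
Step 2:
                  C         A         L         J
  I           4.946  0.001768      9.07     6.725
  C       -3.0989e-04 9.2968e-04 6.1979e-04 3.0989e-04
  E           4.946  0.002698     9.071     6.725
  solve Keq expr → x = 3.0989e-04; check Q = 2.1970e-06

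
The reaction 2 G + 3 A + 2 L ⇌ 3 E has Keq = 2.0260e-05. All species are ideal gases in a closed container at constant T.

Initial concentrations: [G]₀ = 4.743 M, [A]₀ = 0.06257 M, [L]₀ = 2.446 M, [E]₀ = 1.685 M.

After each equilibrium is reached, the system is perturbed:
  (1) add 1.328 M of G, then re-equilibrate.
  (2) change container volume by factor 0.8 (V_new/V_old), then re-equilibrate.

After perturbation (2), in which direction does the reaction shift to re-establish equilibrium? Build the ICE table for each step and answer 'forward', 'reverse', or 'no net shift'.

Q₀ = 145.1 vs Keq = 2.0260e-05 ⇒ Q>K, reverse
Step 1:
                   G          A          L          E
  Initial      4.743    0.06257      2.446      1.685
  Change       0.933      1.399      0.933     -1.399
  Equil        5.676      1.462      3.379     0.2856
  solve Keq expr → x = -0.4665; check Q = 2.0260e-05
Then add 1.328 M of G.
Step 2:
                   G          A          L          E
  Initial      7.004      1.462      3.379     0.2856
  Change    -0.02225   -0.03338   -0.02225    0.03338
  Equil        6.982      1.429      3.357     0.3189
  solve Keq expr → x = 0.01113; check Q = 2.0260e-05
Then change container volume by factor 0.8 (V_new/V_old).
Step 3:
                   G          A          L          E
  Initial      8.727      1.786      4.196     0.3987
  Change    -0.06674    -0.1001   -0.06674     0.1001
  Equil         8.66      1.686      4.129     0.4988
  solve Keq expr → x = 0.03337; check Q = 2.0260e-05

Direction: forward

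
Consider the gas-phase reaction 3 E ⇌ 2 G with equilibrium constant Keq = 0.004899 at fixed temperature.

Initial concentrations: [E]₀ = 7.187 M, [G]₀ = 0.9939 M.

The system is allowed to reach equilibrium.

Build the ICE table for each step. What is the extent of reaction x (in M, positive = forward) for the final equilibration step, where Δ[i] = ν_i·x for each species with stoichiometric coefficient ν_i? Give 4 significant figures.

x = 0.1252 M

Q₀ = 0.002661 vs Keq = 0.004899 ⇒ Q<K, forward
Step 1:
                    E           G
  Initial       7.187      0.9939
  Change      -0.3755      0.2504
  Equil         6.811       1.244
  solve Keq expr → x = 0.1252; check Q = 0.004899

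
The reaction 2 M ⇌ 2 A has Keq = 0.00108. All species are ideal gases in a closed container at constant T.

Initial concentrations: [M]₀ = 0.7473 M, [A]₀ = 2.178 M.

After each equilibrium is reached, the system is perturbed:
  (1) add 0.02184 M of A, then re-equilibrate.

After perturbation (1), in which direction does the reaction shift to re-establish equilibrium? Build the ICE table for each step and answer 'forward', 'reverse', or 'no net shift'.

Q₀ = 8.494 vs Keq = 0.00108 ⇒ Q>K, reverse
Step 1:
                   M          A
  init        0.7473      2.178
  Δ            2.085     -2.085
  eq           2.832    0.09308
  solve Keq expr → x = -1.042; check Q = 0.00108
Then add 0.02184 M of A.
Step 2:
                   M          A
  init         2.832     0.1149
  Δ          0.02115   -0.02115
  eq           2.853    0.09377
  solve Keq expr → x = -0.01057; check Q = 0.00108

Direction: reverse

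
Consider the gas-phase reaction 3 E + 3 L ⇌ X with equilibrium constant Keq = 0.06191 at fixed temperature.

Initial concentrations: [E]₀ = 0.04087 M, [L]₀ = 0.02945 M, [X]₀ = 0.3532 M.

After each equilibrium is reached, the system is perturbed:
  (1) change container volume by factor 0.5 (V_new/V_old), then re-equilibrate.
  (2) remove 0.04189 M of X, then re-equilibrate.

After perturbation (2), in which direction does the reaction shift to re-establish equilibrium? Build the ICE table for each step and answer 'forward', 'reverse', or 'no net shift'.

Q₀ = 2.0256e+08 vs Keq = 0.06191 ⇒ Q>K, reverse
Step 1:
                    E           L           X
  init        0.04087     0.02945      0.3532
  Δ            0.9192      0.9192     -0.3064
  eq           0.9601      0.9487     0.04679
  solve Keq expr → x = -0.3064; check Q = 0.06191
Then change container volume by factor 0.5 (V_new/V_old).
Step 2:
                    E           L           X
  init           1.92       1.897     0.09357
  Δ           -0.6101     -0.6101      0.2034
  eq             1.31       1.287      0.2969
  solve Keq expr → x = 0.2034; check Q = 0.06191
Then remove 0.04189 M of X.
Step 3:
                    E           L           X
  init           1.31       1.287      0.2551
  Δ          -0.02555    -0.02555    0.008516
  eq            1.285       1.262      0.2636
  solve Keq expr → x = 0.008516; check Q = 0.06191

Direction: forward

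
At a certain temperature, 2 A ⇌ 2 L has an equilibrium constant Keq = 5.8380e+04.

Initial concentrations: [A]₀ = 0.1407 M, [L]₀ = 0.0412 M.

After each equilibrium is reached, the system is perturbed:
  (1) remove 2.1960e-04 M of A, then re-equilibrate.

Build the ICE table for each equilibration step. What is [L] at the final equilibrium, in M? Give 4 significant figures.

Q₀ = 0.08574 vs Keq = 5.8380e+04 ⇒ Q<K, forward
Step 1:
                  A         L
  I          0.1407    0.0412
  C           -0.14      0.14
  E       7.4973e-04    0.1812
  solve Keq expr → x = 0.06998; check Q = 5.8380e+04
Then remove 2.1960e-04 M of A.
Step 2:
                  A         L
  I       5.3013e-04    0.1812
  C       2.1869e-04 -2.1869e-04
  E       7.4883e-04    0.1809
  solve Keq expr → x = -1.0935e-04; check Q = 5.8380e+04

[L]_eq = 0.1809 M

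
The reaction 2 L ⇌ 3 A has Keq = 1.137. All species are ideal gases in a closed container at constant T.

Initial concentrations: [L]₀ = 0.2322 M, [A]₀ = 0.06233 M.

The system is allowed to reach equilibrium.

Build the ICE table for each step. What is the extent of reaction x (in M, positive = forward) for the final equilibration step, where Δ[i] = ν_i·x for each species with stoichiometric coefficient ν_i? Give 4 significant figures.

x = 0.06008 M

Q₀ = 0.004491 vs Keq = 1.137 ⇒ Q<K, forward
Step 1:
                  L         A
  I          0.2322   0.06233
  C         -0.1202    0.1802
  E           0.112    0.2426
  solve Keq expr → x = 0.06008; check Q = 1.137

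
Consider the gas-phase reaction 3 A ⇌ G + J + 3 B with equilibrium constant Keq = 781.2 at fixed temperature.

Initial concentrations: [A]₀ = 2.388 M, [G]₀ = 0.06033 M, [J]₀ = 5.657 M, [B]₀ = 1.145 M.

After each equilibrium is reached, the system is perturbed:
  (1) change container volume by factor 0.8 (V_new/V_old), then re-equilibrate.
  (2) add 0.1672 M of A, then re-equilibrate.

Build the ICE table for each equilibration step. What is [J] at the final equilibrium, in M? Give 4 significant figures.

[J]_eq = 7.861 M

Q₀ = 0.03762 vs Keq = 781.2 ⇒ Q<K, forward
Step 1:
                    A           G           J           B
  init          2.388     0.06033       5.657       1.145
  Δ            -1.859      0.6196      0.6196       1.859
  eq           0.5291        0.68       6.277       3.004
  solve Keq expr → x = 0.6196; check Q = 781.2
Then change container volume by factor 0.8 (V_new/V_old).
Step 2:
                    A           G           J           B
  init         0.6613        0.85       7.846       3.755
  Δ           0.08072    -0.02691    -0.02691    -0.08072
  eq           0.7421      0.8231       7.819       3.674
  solve Keq expr → x = -0.02691; check Q = 781.2
Then add 0.1672 M of A.
Step 3:
                    A           G           J           B
  init         0.9093      0.8231       7.819       3.674
  Δ           -0.1272     0.04238     0.04238      0.1272
  eq           0.7821      0.8654       7.861       3.801
  solve Keq expr → x = 0.04238; check Q = 781.2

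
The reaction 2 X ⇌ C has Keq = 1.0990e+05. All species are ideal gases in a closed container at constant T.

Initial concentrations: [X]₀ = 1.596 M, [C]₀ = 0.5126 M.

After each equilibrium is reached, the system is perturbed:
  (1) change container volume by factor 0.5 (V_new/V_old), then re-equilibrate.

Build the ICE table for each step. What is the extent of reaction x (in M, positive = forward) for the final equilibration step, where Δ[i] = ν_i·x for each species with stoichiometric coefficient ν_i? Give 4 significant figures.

x = 0.00101 M

Q₀ = 0.2012 vs Keq = 1.0990e+05 ⇒ Q<K, forward
Step 1:
                   X          C
  Initial      1.596     0.5126
  Change      -1.593     0.7963
  Equil     0.003451      1.309
  solve Keq expr → x = 0.7963; check Q = 1.0990e+05
Then change container volume by factor 0.5 (V_new/V_old).
Step 2:
                   X          C
  Initial   0.006902      2.618
  Change   -0.002021    0.00101
  Equil     0.004881      2.619
  solve Keq expr → x = 0.00101; check Q = 1.0990e+05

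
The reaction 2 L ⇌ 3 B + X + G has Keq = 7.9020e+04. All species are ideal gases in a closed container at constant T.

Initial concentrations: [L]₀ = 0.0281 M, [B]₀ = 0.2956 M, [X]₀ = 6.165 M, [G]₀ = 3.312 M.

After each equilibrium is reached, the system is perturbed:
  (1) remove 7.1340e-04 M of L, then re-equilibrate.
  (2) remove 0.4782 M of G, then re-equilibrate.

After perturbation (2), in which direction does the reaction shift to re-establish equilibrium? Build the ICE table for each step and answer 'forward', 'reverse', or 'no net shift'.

Direction: forward

Q₀ = 667.9 vs Keq = 7.9020e+04 ⇒ Q<K, forward
Step 1:
                   L          B          X          G
  I           0.0281     0.2956      6.165      3.312
  C           -0.025     0.0375     0.0125     0.0125
  E         0.003099     0.3331      6.178      3.325
  solve Keq expr → x = 0.0125; check Q = 7.9020e+04
Then remove 7.1340e-04 M of L.
Step 2:
                   L          B          X          G
  I         0.002386     0.3331      6.178      3.325
  C       6.9854e-04  -0.001048 -3.4927e-04 -3.4927e-04
  E         0.003084     0.3321      6.177      3.324
  solve Keq expr → x = -3.4927e-04; check Q = 7.9020e+04
Then remove 0.4782 M of G.
Step 3:
                   L          B          X          G
  I         0.003084     0.3321      6.177      2.846
  C       -2.2601e-04 3.3902e-04 1.1301e-04 1.1301e-04
  E         0.002858     0.3324      6.177      2.846
  solve Keq expr → x = 1.1301e-04; check Q = 7.9020e+04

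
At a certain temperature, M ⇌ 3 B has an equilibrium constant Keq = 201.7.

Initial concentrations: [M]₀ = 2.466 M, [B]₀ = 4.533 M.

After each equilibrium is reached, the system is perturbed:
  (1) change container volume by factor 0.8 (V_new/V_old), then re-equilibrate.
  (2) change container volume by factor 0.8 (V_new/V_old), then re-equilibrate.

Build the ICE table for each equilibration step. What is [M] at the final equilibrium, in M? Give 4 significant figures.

[M]_eq = 3.303 M

Q₀ = 37.77 vs Keq = 201.7 ⇒ Q<K, forward
Step 1:
                  M         B
  Initial     2.466     4.533
  Change    -0.8044     2.413
  Equil       1.662     6.946
  solve Keq expr → x = 0.8044; check Q = 201.7
Then change container volume by factor 0.8 (V_new/V_old).
Step 2:
                  M         B
  Initial     2.077     8.683
  Change     0.2893   -0.8678
  Equil       2.366     7.815
  solve Keq expr → x = -0.2893; check Q = 201.7
Then change container volume by factor 0.8 (V_new/V_old).
Step 3:
                  M         B
  Initial     2.958     9.769
  Change      0.345    -1.035
  Equil       3.303     8.734
  solve Keq expr → x = -0.345; check Q = 201.7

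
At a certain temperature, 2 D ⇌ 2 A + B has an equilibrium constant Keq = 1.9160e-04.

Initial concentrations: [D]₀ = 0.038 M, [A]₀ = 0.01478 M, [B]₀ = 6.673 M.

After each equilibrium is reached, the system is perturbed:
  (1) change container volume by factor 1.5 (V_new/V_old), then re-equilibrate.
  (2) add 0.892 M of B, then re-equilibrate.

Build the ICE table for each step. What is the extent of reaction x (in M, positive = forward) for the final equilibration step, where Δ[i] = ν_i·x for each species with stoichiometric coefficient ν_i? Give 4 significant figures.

x = -9.9715e-06 M

Q₀ = 1.009 vs Keq = 1.9160e-04 ⇒ Q>K, reverse
Step 1:
                    D           A           B
  I             0.038     0.01478       6.673
  C            0.0145     -0.0145   -0.007249
  E            0.0525  2.8146e-04       6.666
  solve Keq expr → x = -0.007249; check Q = 1.9160e-04
Then change container volume by factor 1.5 (V_new/V_old).
Step 2:
                    D           A           B
  I             0.035  1.8764e-04       4.444
  C       -4.1896e-05  4.1896e-05  2.0948e-05
  E           0.03496  2.2954e-04       4.444
  solve Keq expr → x = 2.0948e-05; check Q = 1.9160e-04
Then add 0.892 M of B.
Step 3:
                    D           A           B
  I           0.03496  2.2954e-04       5.336
  C        1.9943e-05 -1.9943e-05 -9.9715e-06
  E           0.03498  2.0959e-04       5.336
  solve Keq expr → x = -9.9715e-06; check Q = 1.9160e-04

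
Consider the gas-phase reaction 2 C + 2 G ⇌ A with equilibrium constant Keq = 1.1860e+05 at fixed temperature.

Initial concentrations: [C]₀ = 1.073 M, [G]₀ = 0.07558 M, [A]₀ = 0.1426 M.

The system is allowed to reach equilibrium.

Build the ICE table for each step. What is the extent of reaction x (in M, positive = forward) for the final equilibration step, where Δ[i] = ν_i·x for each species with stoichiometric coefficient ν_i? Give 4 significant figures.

Q₀ = 21.68 vs Keq = 1.1860e+05 ⇒ Q<K, forward
Step 1:
                   C          G          A
  init         1.073    0.07558     0.1426
  Δ         -0.07435   -0.07435    0.03717
  eq          0.9987   0.001233     0.1798
  solve Keq expr → x = 0.03717; check Q = 1.1860e+05

x = 0.03717 M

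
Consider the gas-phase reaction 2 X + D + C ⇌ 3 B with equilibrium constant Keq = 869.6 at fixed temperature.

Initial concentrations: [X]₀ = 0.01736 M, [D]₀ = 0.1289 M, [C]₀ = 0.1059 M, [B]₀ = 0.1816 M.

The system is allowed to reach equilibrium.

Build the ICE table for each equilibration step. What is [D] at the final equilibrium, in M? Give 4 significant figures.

Q₀ = 1456 vs Keq = 869.6 ⇒ Q>K, reverse
Step 1:
                    X           D           C           B
  I           0.01736      0.1289      0.1059      0.1816
  C          0.003732    0.001866    0.001866   -0.005599
  E           0.02109      0.1308      0.1078       0.176
  solve Keq expr → x = -0.001866; check Q = 869.6

[D]_eq = 0.1308 M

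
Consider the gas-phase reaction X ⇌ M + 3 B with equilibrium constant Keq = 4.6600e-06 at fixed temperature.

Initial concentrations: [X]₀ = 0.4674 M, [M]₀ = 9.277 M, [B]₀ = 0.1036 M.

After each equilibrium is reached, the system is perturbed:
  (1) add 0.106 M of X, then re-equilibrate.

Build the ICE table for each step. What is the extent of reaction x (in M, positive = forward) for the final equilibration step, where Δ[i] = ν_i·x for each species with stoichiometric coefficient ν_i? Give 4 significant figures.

Q₀ = 0.02207 vs Keq = 4.6600e-06 ⇒ Q>K, reverse
Step 1:
                   X          M          B
  Initial     0.4674      9.277     0.1036
  Change     0.03243   -0.03243   -0.09728
  Equil       0.4998      9.245   0.006316
  solve Keq expr → x = -0.03243; check Q = 4.6600e-06
Then add 0.106 M of X.
Step 2:
                   X          M          B
  Initial     0.6058      9.245   0.006316
  Change  -1.3921e-04 1.3921e-04 4.1763e-04
  Equil       0.6057      9.245   0.006734
  solve Keq expr → x = 1.3921e-04; check Q = 4.6600e-06

x = 1.3921e-04 M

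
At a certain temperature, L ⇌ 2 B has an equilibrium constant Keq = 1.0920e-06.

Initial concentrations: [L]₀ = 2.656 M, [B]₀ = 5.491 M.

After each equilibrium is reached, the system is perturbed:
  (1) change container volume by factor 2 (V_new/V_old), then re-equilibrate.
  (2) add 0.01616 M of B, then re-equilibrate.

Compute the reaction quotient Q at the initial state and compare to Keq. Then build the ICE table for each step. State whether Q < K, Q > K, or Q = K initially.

Q₀ = 11.35 vs Keq = 1.0920e-06 ⇒ Q>K, reverse
Step 1:
                  L         B
  init        2.656     5.491
  Δ           2.744    -5.489
  eq            5.4  0.002428
  solve Keq expr → x = -2.744; check Q = 1.0920e-06
Then change container volume by factor 2 (V_new/V_old).
Step 2:
                  L         B
  init          2.7  0.001214
  Δ       -2.5143e-04 5.0286e-04
  eq            2.7  0.001717
  solve Keq expr → x = 2.5143e-04; check Q = 1.0920e-06
Then add 0.01616 M of B.
Step 3:
                  L         B
  init          2.7   0.01788
  Δ        0.008079  -0.01616
  eq          2.708   0.00172
  solve Keq expr → x = -0.008079; check Q = 1.0920e-06

Q₀ = 11.35; Q > K (proceeds reverse)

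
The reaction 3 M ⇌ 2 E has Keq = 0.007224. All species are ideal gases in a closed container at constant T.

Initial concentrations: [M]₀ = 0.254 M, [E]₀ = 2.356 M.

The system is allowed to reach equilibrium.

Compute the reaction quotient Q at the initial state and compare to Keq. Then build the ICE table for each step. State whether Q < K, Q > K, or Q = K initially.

Q₀ = 338.7 vs Keq = 0.007224 ⇒ Q>K, reverse
Step 1:
                  M         E
  init        0.254     2.356
  Δ            2.84    -1.893
  eq          3.094    0.4626
  solve Keq expr → x = -0.9467; check Q = 0.007224

Q₀ = 338.7; Q > K (proceeds reverse)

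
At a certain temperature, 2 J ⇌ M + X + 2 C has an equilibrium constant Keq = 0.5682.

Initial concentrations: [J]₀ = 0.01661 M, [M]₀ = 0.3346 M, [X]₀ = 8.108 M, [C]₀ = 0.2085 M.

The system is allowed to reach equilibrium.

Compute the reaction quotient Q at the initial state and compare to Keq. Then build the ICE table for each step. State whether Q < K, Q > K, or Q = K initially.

Q₀ = 427.5; Q > K (proceeds reverse)

Q₀ = 427.5 vs Keq = 0.5682 ⇒ Q>K, reverse
Step 1:
                    J           M           X           C
  Initial     0.01661      0.3346       8.108      0.2085
  Change       0.1322    -0.06609    -0.06609     -0.1322
  Equil        0.1488      0.2685       8.042     0.07632
  solve Keq expr → x = -0.06609; check Q = 0.5682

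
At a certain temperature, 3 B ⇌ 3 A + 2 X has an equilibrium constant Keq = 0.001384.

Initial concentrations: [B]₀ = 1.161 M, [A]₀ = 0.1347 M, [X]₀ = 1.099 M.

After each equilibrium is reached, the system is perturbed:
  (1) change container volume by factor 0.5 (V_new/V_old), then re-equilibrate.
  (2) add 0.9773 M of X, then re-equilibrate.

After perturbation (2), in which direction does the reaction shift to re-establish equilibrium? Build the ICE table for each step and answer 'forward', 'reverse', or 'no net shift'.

Direction: reverse

Q₀ = 0.001886 vs Keq = 0.001384 ⇒ Q>K, reverse
Step 1:
                    B           A           X
  Initial       1.161      0.1347       1.099
  Change      0.01144    -0.01144   -0.007627
  Equil         1.172      0.1233       1.091
  solve Keq expr → x = -0.003813; check Q = 0.001384
Then change container volume by factor 0.5 (V_new/V_old).
Step 2:
                    B           A           X
  Initial       2.345      0.2465       2.183
  Change      0.08295    -0.08295     -0.0553
  Equil         2.428      0.1636       2.127
  solve Keq expr → x = -0.02765; check Q = 0.001384
Then add 0.9773 M of X.
Step 3:
                    B           A           X
  Initial       2.428      0.1636       3.105
  Change      0.03402    -0.03402    -0.02268
  Equil         2.462      0.1295       3.082
  solve Keq expr → x = -0.01134; check Q = 0.001384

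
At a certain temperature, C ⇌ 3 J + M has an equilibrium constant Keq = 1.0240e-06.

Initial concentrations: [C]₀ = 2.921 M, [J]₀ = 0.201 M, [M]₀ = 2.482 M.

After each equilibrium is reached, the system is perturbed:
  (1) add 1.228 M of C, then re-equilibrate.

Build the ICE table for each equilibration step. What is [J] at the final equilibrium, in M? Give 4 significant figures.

[J]_eq = 0.01213 M

Q₀ = 0.0069 vs Keq = 1.0240e-06 ⇒ Q>K, reverse
Step 1:
                   C          J          M
  Initial      2.921      0.201      2.482
  Change      0.0634    -0.1902    -0.0634
  Equil        2.984    0.01081      2.419
  solve Keq expr → x = -0.0634; check Q = 1.0240e-06
Then add 1.228 M of C.
Step 2:
                   C          J          M
  Initial      4.212    0.01081      2.419
  Change  -4.3831e-04   0.001315 4.3831e-04
  Equil        4.212    0.01213      2.419
  solve Keq expr → x = 4.3831e-04; check Q = 1.0240e-06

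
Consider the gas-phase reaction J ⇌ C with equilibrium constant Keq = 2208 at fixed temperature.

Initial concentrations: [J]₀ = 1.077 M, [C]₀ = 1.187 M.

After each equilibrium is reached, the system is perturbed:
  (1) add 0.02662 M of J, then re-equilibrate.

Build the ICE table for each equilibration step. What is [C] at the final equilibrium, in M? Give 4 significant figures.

Q₀ = 1.102 vs Keq = 2208 ⇒ Q<K, forward
Step 1:
                   J          C
  Initial      1.077      1.187
  Change      -1.076      1.076
  Equil     0.001025      2.263
  solve Keq expr → x = 1.076; check Q = 2208
Then add 0.02662 M of J.
Step 2:
                   J          C
  Initial    0.02764      2.263
  Change    -0.02661    0.02661
  Equil     0.001037       2.29
  solve Keq expr → x = 0.02661; check Q = 2208

[C]_eq = 2.29 M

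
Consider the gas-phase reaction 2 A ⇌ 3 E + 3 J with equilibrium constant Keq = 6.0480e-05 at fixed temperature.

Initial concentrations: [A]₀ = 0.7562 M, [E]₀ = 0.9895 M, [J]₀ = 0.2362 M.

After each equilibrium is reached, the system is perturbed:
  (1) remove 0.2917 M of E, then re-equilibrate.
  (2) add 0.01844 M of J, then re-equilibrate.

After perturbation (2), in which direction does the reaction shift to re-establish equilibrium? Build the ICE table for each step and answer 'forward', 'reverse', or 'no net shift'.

Q₀ = 0.02233 vs Keq = 6.0480e-05 ⇒ Q>K, reverse
Step 1:
                   A          E          J
  Initial     0.7562     0.9895     0.2362
  Change      0.1273    -0.1909    -0.1909
  Equil       0.8835     0.7986    0.04526
  solve Keq expr → x = -0.06365; check Q = 6.0480e-05
Then remove 0.2917 M of E.
Step 2:
                   A          E          J
  Initial     0.8835     0.5069    0.04526
  Change    -0.01485    0.02228    0.02228
  Equil       0.8686     0.5291    0.06754
  solve Keq expr → x = 0.007426; check Q = 6.0480e-05
Then add 0.01844 M of J.
Step 3:
                   A          E          J
  Initial     0.8686     0.5291    0.08598
  Change     0.01053    -0.0158    -0.0158
  Equil       0.8792     0.5133    0.07018
  solve Keq expr → x = -0.005267; check Q = 6.0480e-05

Direction: reverse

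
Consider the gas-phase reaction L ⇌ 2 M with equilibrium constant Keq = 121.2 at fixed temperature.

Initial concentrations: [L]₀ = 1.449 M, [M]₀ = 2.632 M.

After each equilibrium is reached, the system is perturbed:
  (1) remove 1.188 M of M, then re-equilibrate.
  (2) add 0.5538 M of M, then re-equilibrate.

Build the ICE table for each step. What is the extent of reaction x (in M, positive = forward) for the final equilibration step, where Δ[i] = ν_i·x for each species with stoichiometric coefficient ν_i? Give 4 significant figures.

x = -0.03449 M

Q₀ = 4.781 vs Keq = 121.2 ⇒ Q<K, forward
Step 1:
                  L         M
  I           1.449     2.632
  C          -1.234     2.469
  E          0.2147     5.101
  solve Keq expr → x = 1.234; check Q = 121.2
Then remove 1.188 M of M.
Step 2:
                  L         M
  I          0.2147     3.913
  C        -0.07807    0.1561
  E          0.1366     4.069
  solve Keq expr → x = 0.07807; check Q = 121.2
Then add 0.5538 M of M.
Step 3:
                  L         M
  I          0.1366     4.623
  C         0.03449  -0.06898
  E          0.1711     4.554
  solve Keq expr → x = -0.03449; check Q = 121.2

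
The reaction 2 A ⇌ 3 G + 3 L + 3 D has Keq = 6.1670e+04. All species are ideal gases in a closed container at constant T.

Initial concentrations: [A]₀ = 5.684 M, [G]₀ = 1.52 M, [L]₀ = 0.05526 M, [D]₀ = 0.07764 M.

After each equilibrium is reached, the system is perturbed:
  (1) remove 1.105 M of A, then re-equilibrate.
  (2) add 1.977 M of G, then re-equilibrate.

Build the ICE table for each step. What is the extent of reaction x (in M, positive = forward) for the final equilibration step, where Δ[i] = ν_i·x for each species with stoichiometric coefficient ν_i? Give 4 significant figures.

Q₀ = 8.5844e-09 vs Keq = 6.1670e+04 ⇒ Q<K, forward
Step 1:
                  A         G         L         D
  I           5.684      1.52   0.05526   0.07764
  C          -2.585     3.878     3.878     3.878
  E           3.099     5.398     3.933     3.955
  solve Keq expr → x = 1.293; check Q = 6.1670e+04
Then remove 1.105 M of A.
Step 2:
                  A         G         L         D
  I           1.994     5.398     3.933     3.955
  C          0.2104   -0.3157   -0.3157   -0.3157
  E           2.204     5.082     3.617      3.64
  solve Keq expr → x = -0.1052; check Q = 6.1670e+04
Then add 1.977 M of G.
Step 3:
                  A         G         L         D
  I           2.204     7.059     3.617      3.64
  C          0.2388   -0.3583   -0.3583   -0.3583
  E           2.443     6.701     3.259     3.282
  solve Keq expr → x = -0.1194; check Q = 6.1670e+04

x = -0.1194 M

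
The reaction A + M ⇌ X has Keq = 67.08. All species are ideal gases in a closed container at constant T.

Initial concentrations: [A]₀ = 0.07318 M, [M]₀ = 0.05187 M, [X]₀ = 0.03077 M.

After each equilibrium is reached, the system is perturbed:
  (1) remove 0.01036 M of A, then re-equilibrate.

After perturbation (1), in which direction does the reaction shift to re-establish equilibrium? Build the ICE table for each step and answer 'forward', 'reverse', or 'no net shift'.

Q₀ = 8.106 vs Keq = 67.08 ⇒ Q<K, forward
Step 1:
                   A          M          X
  Initial    0.07318    0.05187    0.03077
  Change    -0.03048   -0.03048    0.03048
  Equil       0.0427    0.02139    0.06125
  solve Keq expr → x = 0.03048; check Q = 67.08
Then remove 0.01036 M of A.
Step 2:
                   A          M          X
  Initial    0.03234    0.02139    0.06125
  Change    0.003089   0.003089  -0.003089
  Equil      0.03543    0.02448    0.05816
  solve Keq expr → x = -0.003089; check Q = 67.08

Direction: reverse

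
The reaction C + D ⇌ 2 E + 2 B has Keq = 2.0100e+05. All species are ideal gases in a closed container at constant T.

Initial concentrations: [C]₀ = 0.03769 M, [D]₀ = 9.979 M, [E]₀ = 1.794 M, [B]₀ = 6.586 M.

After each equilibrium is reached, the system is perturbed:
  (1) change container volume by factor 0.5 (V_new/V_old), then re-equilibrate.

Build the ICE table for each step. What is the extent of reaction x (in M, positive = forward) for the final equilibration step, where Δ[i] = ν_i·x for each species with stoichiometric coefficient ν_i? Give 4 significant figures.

x = -4.6511e-04 M

Q₀ = 371.2 vs Keq = 2.0100e+05 ⇒ Q<K, forward
Step 1:
                  C         D         E         B
  init      0.03769     9.979     1.794     6.586
  Δ        -0.03761  -0.03761   0.07522   0.07522
  eq      7.7587e-05     9.941     1.869     6.661
  solve Keq expr → x = 0.03761; check Q = 2.0100e+05
Then change container volume by factor 0.5 (V_new/V_old).
Step 2:
                  C         D         E         B
  init    1.5517e-04     19.88     3.738     13.32
  Δ       4.6511e-04 4.6511e-04 -9.3022e-04 -9.3022e-04
  eq      6.2028e-04     19.88     3.738     13.32
  solve Keq expr → x = -4.6511e-04; check Q = 2.0100e+05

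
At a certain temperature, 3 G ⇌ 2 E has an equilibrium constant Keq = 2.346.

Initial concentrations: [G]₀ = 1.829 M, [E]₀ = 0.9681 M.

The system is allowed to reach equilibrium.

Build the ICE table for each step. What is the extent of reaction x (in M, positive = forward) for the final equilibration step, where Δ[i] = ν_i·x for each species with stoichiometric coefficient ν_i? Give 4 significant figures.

Q₀ = 0.1532 vs Keq = 2.346 ⇒ Q<K, forward
Step 1:
                   G          E
  I            1.829     0.9681
  C          -0.8327     0.5551
  E           0.9963      1.523
  solve Keq expr → x = 0.2776; check Q = 2.346

x = 0.2776 M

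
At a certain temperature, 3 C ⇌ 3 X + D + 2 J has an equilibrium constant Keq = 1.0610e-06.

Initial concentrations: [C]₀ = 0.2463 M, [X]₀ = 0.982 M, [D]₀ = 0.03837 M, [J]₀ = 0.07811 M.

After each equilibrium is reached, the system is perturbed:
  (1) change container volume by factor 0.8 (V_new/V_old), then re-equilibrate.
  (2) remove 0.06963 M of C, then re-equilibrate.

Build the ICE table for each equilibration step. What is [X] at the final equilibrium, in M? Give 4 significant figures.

Q₀ = 0.01484 vs Keq = 1.0610e-06 ⇒ Q>K, reverse
Step 1:
                    C           X           D           J
  init         0.2463       0.982     0.03837     0.07811
  Δ            0.1086     -0.1086    -0.03619    -0.07239
  eq           0.3549      0.8734    0.002175     0.00572
  solve Keq expr → x = -0.03619; check Q = 1.0610e-06
Then change container volume by factor 0.8 (V_new/V_old).
Step 2:
                    C           X           D           J
  init         0.4436       1.092    0.002719     0.00715
  Δ           0.00189    -0.00189 -6.3016e-04    -0.00126
  eq           0.4455        1.09    0.002089     0.00589
  solve Keq expr → x = -6.3016e-04; check Q = 1.0610e-06
Then remove 0.06963 M of C.
Step 3:
                    C           X           D           J
  init         0.3759        1.09    0.002089     0.00589
  Δ          0.001184   -0.001184 -3.9465e-04 -7.8930e-04
  eq           0.3771       1.089    0.001694    0.005101
  solve Keq expr → x = -3.9465e-04; check Q = 1.0610e-06

[X]_eq = 1.089 M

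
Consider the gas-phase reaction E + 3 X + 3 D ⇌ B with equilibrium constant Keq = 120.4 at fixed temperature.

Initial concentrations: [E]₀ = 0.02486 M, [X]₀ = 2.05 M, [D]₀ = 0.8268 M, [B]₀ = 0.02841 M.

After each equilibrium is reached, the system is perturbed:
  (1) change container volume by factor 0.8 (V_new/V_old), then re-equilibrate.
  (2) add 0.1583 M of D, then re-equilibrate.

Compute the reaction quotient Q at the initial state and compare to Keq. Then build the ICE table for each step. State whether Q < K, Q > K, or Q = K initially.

Q₀ = 0.2347 vs Keq = 120.4 ⇒ Q<K, forward
Step 1:
                   E          X          D          B
  Initial    0.02486       2.05     0.8268    0.02841
  Change    -0.02473   -0.07418   -0.07418    0.02473
  Equil   1.3421e-04      1.976     0.7526    0.05314
  solve Keq expr → x = 0.02473; check Q = 120.4
Then change container volume by factor 0.8 (V_new/V_old).
Step 2:
                   E          X          D          B
  Initial 1.6776e-04       2.47     0.9408    0.06642
  Change  -1.2363e-04 -3.7089e-04 -3.7089e-04 1.2363e-04
  Equil   4.4132e-05      2.469     0.9404    0.06654
  solve Keq expr → x = 1.2363e-04; check Q = 120.4
Then add 0.1583 M of D.
Step 3:
                   E          X          D          B
  Initial 4.4132e-05      2.469      1.099    0.06654
  Change  -1.6447e-05 -4.9340e-05 -4.9340e-05 1.6447e-05
  Equil   2.7685e-05      2.469      1.099    0.06656
  solve Keq expr → x = 1.6447e-05; check Q = 120.4

Q₀ = 0.2347; Q < K (proceeds forward)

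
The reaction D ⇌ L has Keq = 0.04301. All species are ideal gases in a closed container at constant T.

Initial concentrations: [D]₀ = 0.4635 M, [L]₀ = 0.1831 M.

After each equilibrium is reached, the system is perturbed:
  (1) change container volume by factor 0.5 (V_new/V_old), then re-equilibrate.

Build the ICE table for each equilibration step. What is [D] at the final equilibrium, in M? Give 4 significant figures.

[D]_eq = 1.24 M

Q₀ = 0.395 vs Keq = 0.04301 ⇒ Q>K, reverse
Step 1:
                  D         L
  Initial    0.4635    0.1831
  Change     0.1564   -0.1564
  Equil      0.6199   0.02666
  solve Keq expr → x = -0.1564; check Q = 0.04301
Then change container volume by factor 0.5 (V_new/V_old).
Step 2:
                  D         L
  Initial      1.24   0.05333
  Change          0         0
  Equil        1.24   0.05333
  solve Keq expr → x = 0; check Q = 0.04301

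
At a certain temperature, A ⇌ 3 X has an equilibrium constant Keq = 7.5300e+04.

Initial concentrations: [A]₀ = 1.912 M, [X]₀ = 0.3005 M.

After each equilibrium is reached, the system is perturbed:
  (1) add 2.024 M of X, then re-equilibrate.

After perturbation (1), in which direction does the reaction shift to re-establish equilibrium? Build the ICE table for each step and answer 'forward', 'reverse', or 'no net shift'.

Direction: reverse

Q₀ = 0.01419 vs Keq = 7.5300e+04 ⇒ Q<K, forward
Step 1:
                   A          X
  Initial      1.912     0.3005
  Change      -1.909      5.727
  Equil     0.002909      6.028
  solve Keq expr → x = 1.909; check Q = 7.5300e+04
Then add 2.024 M of X.
Step 2:
                   A          X
  Initial   0.002909      8.052
  Change    0.003993   -0.01198
  Equil     0.006901       8.04
  solve Keq expr → x = -0.003993; check Q = 7.5300e+04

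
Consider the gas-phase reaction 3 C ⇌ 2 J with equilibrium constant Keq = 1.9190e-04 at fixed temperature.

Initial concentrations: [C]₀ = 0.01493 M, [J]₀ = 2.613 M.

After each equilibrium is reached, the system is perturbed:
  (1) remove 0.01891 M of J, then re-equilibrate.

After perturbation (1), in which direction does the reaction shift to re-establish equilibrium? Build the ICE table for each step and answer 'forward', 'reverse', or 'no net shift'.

Direction: forward

Q₀ = 2.0516e+06 vs Keq = 1.9190e-04 ⇒ Q>K, reverse
Step 1:
                  C         J
  init      0.01493     2.613
  Δ           3.767    -2.511
  eq          3.782    0.1019
  solve Keq expr → x = -1.256; check Q = 1.9190e-04
Then remove 0.01891 M of J.
Step 2:
                  C         J
  init        3.782   0.08296
  Δ        -0.02675   0.01783
  eq          3.755    0.1008
  solve Keq expr → x = 0.008916; check Q = 1.9190e-04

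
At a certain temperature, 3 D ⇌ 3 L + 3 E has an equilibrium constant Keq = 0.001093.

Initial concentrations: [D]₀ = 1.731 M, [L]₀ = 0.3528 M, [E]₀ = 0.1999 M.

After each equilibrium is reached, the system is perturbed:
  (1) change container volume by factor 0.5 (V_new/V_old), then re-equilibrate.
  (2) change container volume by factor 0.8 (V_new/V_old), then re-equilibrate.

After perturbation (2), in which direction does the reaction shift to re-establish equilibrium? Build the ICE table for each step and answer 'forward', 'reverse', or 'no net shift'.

Q₀ = 6.7629e-05 vs Keq = 0.001093 ⇒ Q<K, forward
Step 1:
                  D         L         E
  I           1.731    0.3528    0.1999
  C         -0.1361    0.1361    0.1361
  E           1.595    0.4889     0.336
  solve Keq expr → x = 0.04537; check Q = 0.001093
Then change container volume by factor 0.5 (V_new/V_old).
Step 2:
                  D         L         E
  I            3.19    0.9778     0.672
  C          0.2134   -0.2134   -0.2134
  E           3.403    0.7644    0.4586
  solve Keq expr → x = -0.07115; check Q = 0.001093
Then change container volume by factor 0.8 (V_new/V_old).
Step 3:
                  D         L         E
  I           4.254    0.9555    0.5733
  C         0.07015  -0.07015  -0.07015
  E           4.324    0.8854    0.5031
  solve Keq expr → x = -0.02338; check Q = 0.001093

Direction: reverse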